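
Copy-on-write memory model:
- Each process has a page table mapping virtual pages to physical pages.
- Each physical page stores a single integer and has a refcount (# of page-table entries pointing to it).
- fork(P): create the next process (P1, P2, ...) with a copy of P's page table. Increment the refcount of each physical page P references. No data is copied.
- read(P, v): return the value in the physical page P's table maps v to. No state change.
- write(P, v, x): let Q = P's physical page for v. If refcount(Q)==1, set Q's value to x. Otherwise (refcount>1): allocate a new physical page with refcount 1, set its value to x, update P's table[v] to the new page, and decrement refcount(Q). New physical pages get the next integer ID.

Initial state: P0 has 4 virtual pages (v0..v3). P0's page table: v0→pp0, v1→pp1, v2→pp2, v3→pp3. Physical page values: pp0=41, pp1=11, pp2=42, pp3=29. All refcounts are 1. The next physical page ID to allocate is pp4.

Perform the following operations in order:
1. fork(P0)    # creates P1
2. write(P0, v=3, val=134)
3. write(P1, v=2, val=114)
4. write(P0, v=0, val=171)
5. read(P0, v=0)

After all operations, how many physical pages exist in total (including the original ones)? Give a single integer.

Op 1: fork(P0) -> P1. 4 ppages; refcounts: pp0:2 pp1:2 pp2:2 pp3:2
Op 2: write(P0, v3, 134). refcount(pp3)=2>1 -> COPY to pp4. 5 ppages; refcounts: pp0:2 pp1:2 pp2:2 pp3:1 pp4:1
Op 3: write(P1, v2, 114). refcount(pp2)=2>1 -> COPY to pp5. 6 ppages; refcounts: pp0:2 pp1:2 pp2:1 pp3:1 pp4:1 pp5:1
Op 4: write(P0, v0, 171). refcount(pp0)=2>1 -> COPY to pp6. 7 ppages; refcounts: pp0:1 pp1:2 pp2:1 pp3:1 pp4:1 pp5:1 pp6:1
Op 5: read(P0, v0) -> 171. No state change.

Answer: 7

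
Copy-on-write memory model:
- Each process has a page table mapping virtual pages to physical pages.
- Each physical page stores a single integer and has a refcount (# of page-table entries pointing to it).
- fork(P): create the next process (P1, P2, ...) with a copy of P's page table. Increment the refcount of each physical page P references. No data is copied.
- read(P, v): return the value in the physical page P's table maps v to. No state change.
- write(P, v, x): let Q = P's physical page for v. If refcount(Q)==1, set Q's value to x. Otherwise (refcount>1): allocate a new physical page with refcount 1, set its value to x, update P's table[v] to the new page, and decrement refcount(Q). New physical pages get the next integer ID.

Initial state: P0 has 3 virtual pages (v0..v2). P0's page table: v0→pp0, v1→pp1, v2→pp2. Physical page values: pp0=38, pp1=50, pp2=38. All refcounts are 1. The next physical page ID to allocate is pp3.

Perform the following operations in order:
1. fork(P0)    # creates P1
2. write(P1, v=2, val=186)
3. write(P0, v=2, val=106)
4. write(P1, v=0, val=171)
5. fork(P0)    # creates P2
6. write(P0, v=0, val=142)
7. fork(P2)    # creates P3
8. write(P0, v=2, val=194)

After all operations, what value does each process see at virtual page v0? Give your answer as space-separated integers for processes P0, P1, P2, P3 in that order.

Answer: 142 171 38 38

Derivation:
Op 1: fork(P0) -> P1. 3 ppages; refcounts: pp0:2 pp1:2 pp2:2
Op 2: write(P1, v2, 186). refcount(pp2)=2>1 -> COPY to pp3. 4 ppages; refcounts: pp0:2 pp1:2 pp2:1 pp3:1
Op 3: write(P0, v2, 106). refcount(pp2)=1 -> write in place. 4 ppages; refcounts: pp0:2 pp1:2 pp2:1 pp3:1
Op 4: write(P1, v0, 171). refcount(pp0)=2>1 -> COPY to pp4. 5 ppages; refcounts: pp0:1 pp1:2 pp2:1 pp3:1 pp4:1
Op 5: fork(P0) -> P2. 5 ppages; refcounts: pp0:2 pp1:3 pp2:2 pp3:1 pp4:1
Op 6: write(P0, v0, 142). refcount(pp0)=2>1 -> COPY to pp5. 6 ppages; refcounts: pp0:1 pp1:3 pp2:2 pp3:1 pp4:1 pp5:1
Op 7: fork(P2) -> P3. 6 ppages; refcounts: pp0:2 pp1:4 pp2:3 pp3:1 pp4:1 pp5:1
Op 8: write(P0, v2, 194). refcount(pp2)=3>1 -> COPY to pp6. 7 ppages; refcounts: pp0:2 pp1:4 pp2:2 pp3:1 pp4:1 pp5:1 pp6:1
P0: v0 -> pp5 = 142
P1: v0 -> pp4 = 171
P2: v0 -> pp0 = 38
P3: v0 -> pp0 = 38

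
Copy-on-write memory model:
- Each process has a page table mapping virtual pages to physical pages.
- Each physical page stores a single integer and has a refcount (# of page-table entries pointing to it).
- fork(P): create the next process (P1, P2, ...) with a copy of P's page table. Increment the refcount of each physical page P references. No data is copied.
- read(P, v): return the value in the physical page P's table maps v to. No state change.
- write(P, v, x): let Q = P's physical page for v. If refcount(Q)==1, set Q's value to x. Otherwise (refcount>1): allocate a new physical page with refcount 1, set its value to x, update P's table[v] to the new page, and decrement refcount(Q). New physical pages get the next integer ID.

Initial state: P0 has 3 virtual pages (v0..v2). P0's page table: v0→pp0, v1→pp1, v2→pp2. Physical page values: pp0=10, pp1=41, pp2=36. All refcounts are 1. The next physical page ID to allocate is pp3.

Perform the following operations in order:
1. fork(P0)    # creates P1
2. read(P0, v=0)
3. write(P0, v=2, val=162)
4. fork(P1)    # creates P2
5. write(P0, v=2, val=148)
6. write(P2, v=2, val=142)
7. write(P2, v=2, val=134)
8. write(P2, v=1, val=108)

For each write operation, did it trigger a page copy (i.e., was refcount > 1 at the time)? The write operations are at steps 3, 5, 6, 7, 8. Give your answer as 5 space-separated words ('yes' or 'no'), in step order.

Op 1: fork(P0) -> P1. 3 ppages; refcounts: pp0:2 pp1:2 pp2:2
Op 2: read(P0, v0) -> 10. No state change.
Op 3: write(P0, v2, 162). refcount(pp2)=2>1 -> COPY to pp3. 4 ppages; refcounts: pp0:2 pp1:2 pp2:1 pp3:1
Op 4: fork(P1) -> P2. 4 ppages; refcounts: pp0:3 pp1:3 pp2:2 pp3:1
Op 5: write(P0, v2, 148). refcount(pp3)=1 -> write in place. 4 ppages; refcounts: pp0:3 pp1:3 pp2:2 pp3:1
Op 6: write(P2, v2, 142). refcount(pp2)=2>1 -> COPY to pp4. 5 ppages; refcounts: pp0:3 pp1:3 pp2:1 pp3:1 pp4:1
Op 7: write(P2, v2, 134). refcount(pp4)=1 -> write in place. 5 ppages; refcounts: pp0:3 pp1:3 pp2:1 pp3:1 pp4:1
Op 8: write(P2, v1, 108). refcount(pp1)=3>1 -> COPY to pp5. 6 ppages; refcounts: pp0:3 pp1:2 pp2:1 pp3:1 pp4:1 pp5:1

yes no yes no yes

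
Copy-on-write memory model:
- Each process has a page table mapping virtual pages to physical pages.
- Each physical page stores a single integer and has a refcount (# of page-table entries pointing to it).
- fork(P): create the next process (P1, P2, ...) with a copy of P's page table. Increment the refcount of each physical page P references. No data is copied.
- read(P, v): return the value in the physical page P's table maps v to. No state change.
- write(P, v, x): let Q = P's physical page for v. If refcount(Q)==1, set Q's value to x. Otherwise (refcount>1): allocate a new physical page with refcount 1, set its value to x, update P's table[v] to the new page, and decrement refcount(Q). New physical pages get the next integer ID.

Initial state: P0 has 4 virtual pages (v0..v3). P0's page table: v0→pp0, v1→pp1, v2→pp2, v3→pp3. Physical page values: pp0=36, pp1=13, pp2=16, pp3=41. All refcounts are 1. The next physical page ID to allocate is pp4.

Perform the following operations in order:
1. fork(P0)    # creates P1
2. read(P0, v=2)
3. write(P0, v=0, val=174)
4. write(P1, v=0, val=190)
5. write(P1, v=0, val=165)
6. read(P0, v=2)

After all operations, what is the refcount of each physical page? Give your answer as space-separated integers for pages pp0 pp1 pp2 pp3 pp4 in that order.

Op 1: fork(P0) -> P1. 4 ppages; refcounts: pp0:2 pp1:2 pp2:2 pp3:2
Op 2: read(P0, v2) -> 16. No state change.
Op 3: write(P0, v0, 174). refcount(pp0)=2>1 -> COPY to pp4. 5 ppages; refcounts: pp0:1 pp1:2 pp2:2 pp3:2 pp4:1
Op 4: write(P1, v0, 190). refcount(pp0)=1 -> write in place. 5 ppages; refcounts: pp0:1 pp1:2 pp2:2 pp3:2 pp4:1
Op 5: write(P1, v0, 165). refcount(pp0)=1 -> write in place. 5 ppages; refcounts: pp0:1 pp1:2 pp2:2 pp3:2 pp4:1
Op 6: read(P0, v2) -> 16. No state change.

Answer: 1 2 2 2 1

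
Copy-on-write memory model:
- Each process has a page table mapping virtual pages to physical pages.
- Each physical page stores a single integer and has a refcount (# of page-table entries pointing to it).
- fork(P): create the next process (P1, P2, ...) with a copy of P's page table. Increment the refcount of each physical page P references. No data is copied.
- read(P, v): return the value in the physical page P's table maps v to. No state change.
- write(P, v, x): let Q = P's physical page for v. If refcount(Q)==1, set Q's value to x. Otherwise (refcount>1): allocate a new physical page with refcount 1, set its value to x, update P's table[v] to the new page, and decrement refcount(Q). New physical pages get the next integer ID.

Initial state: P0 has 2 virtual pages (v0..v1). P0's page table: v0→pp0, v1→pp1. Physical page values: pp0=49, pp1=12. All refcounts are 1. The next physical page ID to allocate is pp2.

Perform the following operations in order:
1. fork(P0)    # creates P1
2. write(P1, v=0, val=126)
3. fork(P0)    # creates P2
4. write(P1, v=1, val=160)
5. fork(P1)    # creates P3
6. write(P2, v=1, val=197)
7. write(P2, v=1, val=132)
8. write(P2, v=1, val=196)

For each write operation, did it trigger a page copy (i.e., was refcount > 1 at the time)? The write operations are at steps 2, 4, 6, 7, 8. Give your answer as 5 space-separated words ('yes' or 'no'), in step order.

Op 1: fork(P0) -> P1. 2 ppages; refcounts: pp0:2 pp1:2
Op 2: write(P1, v0, 126). refcount(pp0)=2>1 -> COPY to pp2. 3 ppages; refcounts: pp0:1 pp1:2 pp2:1
Op 3: fork(P0) -> P2. 3 ppages; refcounts: pp0:2 pp1:3 pp2:1
Op 4: write(P1, v1, 160). refcount(pp1)=3>1 -> COPY to pp3. 4 ppages; refcounts: pp0:2 pp1:2 pp2:1 pp3:1
Op 5: fork(P1) -> P3. 4 ppages; refcounts: pp0:2 pp1:2 pp2:2 pp3:2
Op 6: write(P2, v1, 197). refcount(pp1)=2>1 -> COPY to pp4. 5 ppages; refcounts: pp0:2 pp1:1 pp2:2 pp3:2 pp4:1
Op 7: write(P2, v1, 132). refcount(pp4)=1 -> write in place. 5 ppages; refcounts: pp0:2 pp1:1 pp2:2 pp3:2 pp4:1
Op 8: write(P2, v1, 196). refcount(pp4)=1 -> write in place. 5 ppages; refcounts: pp0:2 pp1:1 pp2:2 pp3:2 pp4:1

yes yes yes no no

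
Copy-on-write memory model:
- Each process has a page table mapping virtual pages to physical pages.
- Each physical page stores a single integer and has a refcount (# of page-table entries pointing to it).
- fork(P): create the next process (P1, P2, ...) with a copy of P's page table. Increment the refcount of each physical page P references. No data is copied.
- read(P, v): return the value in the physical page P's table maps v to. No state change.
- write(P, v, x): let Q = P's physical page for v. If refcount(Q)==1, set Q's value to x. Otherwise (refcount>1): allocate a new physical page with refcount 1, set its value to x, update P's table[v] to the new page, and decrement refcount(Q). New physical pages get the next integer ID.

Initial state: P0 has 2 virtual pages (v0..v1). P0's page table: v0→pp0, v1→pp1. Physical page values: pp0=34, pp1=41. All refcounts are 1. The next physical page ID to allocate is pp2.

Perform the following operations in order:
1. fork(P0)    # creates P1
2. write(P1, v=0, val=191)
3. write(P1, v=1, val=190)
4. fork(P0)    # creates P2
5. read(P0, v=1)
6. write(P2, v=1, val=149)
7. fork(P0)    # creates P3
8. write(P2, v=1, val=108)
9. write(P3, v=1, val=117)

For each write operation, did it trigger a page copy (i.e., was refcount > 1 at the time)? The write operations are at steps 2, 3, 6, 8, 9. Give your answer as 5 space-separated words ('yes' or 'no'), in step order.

Op 1: fork(P0) -> P1. 2 ppages; refcounts: pp0:2 pp1:2
Op 2: write(P1, v0, 191). refcount(pp0)=2>1 -> COPY to pp2. 3 ppages; refcounts: pp0:1 pp1:2 pp2:1
Op 3: write(P1, v1, 190). refcount(pp1)=2>1 -> COPY to pp3. 4 ppages; refcounts: pp0:1 pp1:1 pp2:1 pp3:1
Op 4: fork(P0) -> P2. 4 ppages; refcounts: pp0:2 pp1:2 pp2:1 pp3:1
Op 5: read(P0, v1) -> 41. No state change.
Op 6: write(P2, v1, 149). refcount(pp1)=2>1 -> COPY to pp4. 5 ppages; refcounts: pp0:2 pp1:1 pp2:1 pp3:1 pp4:1
Op 7: fork(P0) -> P3. 5 ppages; refcounts: pp0:3 pp1:2 pp2:1 pp3:1 pp4:1
Op 8: write(P2, v1, 108). refcount(pp4)=1 -> write in place. 5 ppages; refcounts: pp0:3 pp1:2 pp2:1 pp3:1 pp4:1
Op 9: write(P3, v1, 117). refcount(pp1)=2>1 -> COPY to pp5. 6 ppages; refcounts: pp0:3 pp1:1 pp2:1 pp3:1 pp4:1 pp5:1

yes yes yes no yes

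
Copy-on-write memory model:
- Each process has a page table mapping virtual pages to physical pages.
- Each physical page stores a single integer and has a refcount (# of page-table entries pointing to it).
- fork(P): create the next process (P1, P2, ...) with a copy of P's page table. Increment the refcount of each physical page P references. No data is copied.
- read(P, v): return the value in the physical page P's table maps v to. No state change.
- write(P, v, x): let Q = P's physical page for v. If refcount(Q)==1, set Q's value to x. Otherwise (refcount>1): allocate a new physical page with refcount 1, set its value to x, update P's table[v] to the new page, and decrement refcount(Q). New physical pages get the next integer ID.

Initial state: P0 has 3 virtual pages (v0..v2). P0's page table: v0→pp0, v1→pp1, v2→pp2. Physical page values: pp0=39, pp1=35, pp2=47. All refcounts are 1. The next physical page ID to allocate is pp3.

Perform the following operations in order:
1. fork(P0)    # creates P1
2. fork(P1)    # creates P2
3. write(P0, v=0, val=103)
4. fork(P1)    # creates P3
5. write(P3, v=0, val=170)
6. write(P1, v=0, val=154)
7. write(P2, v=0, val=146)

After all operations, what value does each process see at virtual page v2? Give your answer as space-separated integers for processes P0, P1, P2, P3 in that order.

Answer: 47 47 47 47

Derivation:
Op 1: fork(P0) -> P1. 3 ppages; refcounts: pp0:2 pp1:2 pp2:2
Op 2: fork(P1) -> P2. 3 ppages; refcounts: pp0:3 pp1:3 pp2:3
Op 3: write(P0, v0, 103). refcount(pp0)=3>1 -> COPY to pp3. 4 ppages; refcounts: pp0:2 pp1:3 pp2:3 pp3:1
Op 4: fork(P1) -> P3. 4 ppages; refcounts: pp0:3 pp1:4 pp2:4 pp3:1
Op 5: write(P3, v0, 170). refcount(pp0)=3>1 -> COPY to pp4. 5 ppages; refcounts: pp0:2 pp1:4 pp2:4 pp3:1 pp4:1
Op 6: write(P1, v0, 154). refcount(pp0)=2>1 -> COPY to pp5. 6 ppages; refcounts: pp0:1 pp1:4 pp2:4 pp3:1 pp4:1 pp5:1
Op 7: write(P2, v0, 146). refcount(pp0)=1 -> write in place. 6 ppages; refcounts: pp0:1 pp1:4 pp2:4 pp3:1 pp4:1 pp5:1
P0: v2 -> pp2 = 47
P1: v2 -> pp2 = 47
P2: v2 -> pp2 = 47
P3: v2 -> pp2 = 47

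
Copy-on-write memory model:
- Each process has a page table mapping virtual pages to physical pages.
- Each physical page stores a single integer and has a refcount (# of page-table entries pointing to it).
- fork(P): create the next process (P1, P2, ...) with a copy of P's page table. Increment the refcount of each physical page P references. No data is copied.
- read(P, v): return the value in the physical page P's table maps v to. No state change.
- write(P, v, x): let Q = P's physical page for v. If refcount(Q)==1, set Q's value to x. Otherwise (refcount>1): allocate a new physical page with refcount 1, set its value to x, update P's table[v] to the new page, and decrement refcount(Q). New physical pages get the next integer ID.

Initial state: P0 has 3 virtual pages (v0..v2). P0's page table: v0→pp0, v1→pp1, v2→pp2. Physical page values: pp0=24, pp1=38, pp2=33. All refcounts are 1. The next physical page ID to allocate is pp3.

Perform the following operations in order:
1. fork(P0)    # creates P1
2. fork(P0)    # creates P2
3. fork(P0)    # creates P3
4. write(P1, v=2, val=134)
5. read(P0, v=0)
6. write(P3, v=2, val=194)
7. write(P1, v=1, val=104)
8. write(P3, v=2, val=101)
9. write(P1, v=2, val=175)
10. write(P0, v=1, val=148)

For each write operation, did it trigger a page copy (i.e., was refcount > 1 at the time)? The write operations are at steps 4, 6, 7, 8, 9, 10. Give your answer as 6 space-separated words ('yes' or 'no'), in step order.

Op 1: fork(P0) -> P1. 3 ppages; refcounts: pp0:2 pp1:2 pp2:2
Op 2: fork(P0) -> P2. 3 ppages; refcounts: pp0:3 pp1:3 pp2:3
Op 3: fork(P0) -> P3. 3 ppages; refcounts: pp0:4 pp1:4 pp2:4
Op 4: write(P1, v2, 134). refcount(pp2)=4>1 -> COPY to pp3. 4 ppages; refcounts: pp0:4 pp1:4 pp2:3 pp3:1
Op 5: read(P0, v0) -> 24. No state change.
Op 6: write(P3, v2, 194). refcount(pp2)=3>1 -> COPY to pp4. 5 ppages; refcounts: pp0:4 pp1:4 pp2:2 pp3:1 pp4:1
Op 7: write(P1, v1, 104). refcount(pp1)=4>1 -> COPY to pp5. 6 ppages; refcounts: pp0:4 pp1:3 pp2:2 pp3:1 pp4:1 pp5:1
Op 8: write(P3, v2, 101). refcount(pp4)=1 -> write in place. 6 ppages; refcounts: pp0:4 pp1:3 pp2:2 pp3:1 pp4:1 pp5:1
Op 9: write(P1, v2, 175). refcount(pp3)=1 -> write in place. 6 ppages; refcounts: pp0:4 pp1:3 pp2:2 pp3:1 pp4:1 pp5:1
Op 10: write(P0, v1, 148). refcount(pp1)=3>1 -> COPY to pp6. 7 ppages; refcounts: pp0:4 pp1:2 pp2:2 pp3:1 pp4:1 pp5:1 pp6:1

yes yes yes no no yes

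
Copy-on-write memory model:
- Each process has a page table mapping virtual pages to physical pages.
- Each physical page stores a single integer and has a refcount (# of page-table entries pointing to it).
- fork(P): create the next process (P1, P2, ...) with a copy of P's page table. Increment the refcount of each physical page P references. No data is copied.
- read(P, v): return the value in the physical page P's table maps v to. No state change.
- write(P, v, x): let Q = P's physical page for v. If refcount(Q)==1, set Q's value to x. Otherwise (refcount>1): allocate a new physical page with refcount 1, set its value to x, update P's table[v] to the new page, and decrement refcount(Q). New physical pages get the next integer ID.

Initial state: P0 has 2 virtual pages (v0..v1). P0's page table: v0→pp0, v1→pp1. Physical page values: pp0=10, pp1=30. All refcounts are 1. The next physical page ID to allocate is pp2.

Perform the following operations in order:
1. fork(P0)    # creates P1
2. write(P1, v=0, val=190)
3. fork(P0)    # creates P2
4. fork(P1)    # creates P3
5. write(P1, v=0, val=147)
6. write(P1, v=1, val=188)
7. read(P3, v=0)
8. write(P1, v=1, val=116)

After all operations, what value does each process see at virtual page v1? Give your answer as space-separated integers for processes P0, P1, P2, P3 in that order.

Answer: 30 116 30 30

Derivation:
Op 1: fork(P0) -> P1. 2 ppages; refcounts: pp0:2 pp1:2
Op 2: write(P1, v0, 190). refcount(pp0)=2>1 -> COPY to pp2. 3 ppages; refcounts: pp0:1 pp1:2 pp2:1
Op 3: fork(P0) -> P2. 3 ppages; refcounts: pp0:2 pp1:3 pp2:1
Op 4: fork(P1) -> P3. 3 ppages; refcounts: pp0:2 pp1:4 pp2:2
Op 5: write(P1, v0, 147). refcount(pp2)=2>1 -> COPY to pp3. 4 ppages; refcounts: pp0:2 pp1:4 pp2:1 pp3:1
Op 6: write(P1, v1, 188). refcount(pp1)=4>1 -> COPY to pp4. 5 ppages; refcounts: pp0:2 pp1:3 pp2:1 pp3:1 pp4:1
Op 7: read(P3, v0) -> 190. No state change.
Op 8: write(P1, v1, 116). refcount(pp4)=1 -> write in place. 5 ppages; refcounts: pp0:2 pp1:3 pp2:1 pp3:1 pp4:1
P0: v1 -> pp1 = 30
P1: v1 -> pp4 = 116
P2: v1 -> pp1 = 30
P3: v1 -> pp1 = 30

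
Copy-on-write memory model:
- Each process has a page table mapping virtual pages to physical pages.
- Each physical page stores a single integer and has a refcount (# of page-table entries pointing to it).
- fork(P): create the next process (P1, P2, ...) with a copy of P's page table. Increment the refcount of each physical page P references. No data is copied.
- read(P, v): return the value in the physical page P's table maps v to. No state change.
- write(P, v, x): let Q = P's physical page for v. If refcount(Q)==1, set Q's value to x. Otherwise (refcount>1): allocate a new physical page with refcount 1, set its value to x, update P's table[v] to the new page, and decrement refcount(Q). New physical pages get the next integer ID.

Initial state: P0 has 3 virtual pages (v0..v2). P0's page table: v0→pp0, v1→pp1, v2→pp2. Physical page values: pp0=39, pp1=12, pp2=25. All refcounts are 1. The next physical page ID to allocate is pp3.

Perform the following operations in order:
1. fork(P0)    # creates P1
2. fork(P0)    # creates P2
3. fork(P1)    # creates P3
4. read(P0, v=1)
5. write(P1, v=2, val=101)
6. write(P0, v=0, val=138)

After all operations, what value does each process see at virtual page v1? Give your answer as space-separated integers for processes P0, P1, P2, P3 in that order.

Answer: 12 12 12 12

Derivation:
Op 1: fork(P0) -> P1. 3 ppages; refcounts: pp0:2 pp1:2 pp2:2
Op 2: fork(P0) -> P2. 3 ppages; refcounts: pp0:3 pp1:3 pp2:3
Op 3: fork(P1) -> P3. 3 ppages; refcounts: pp0:4 pp1:4 pp2:4
Op 4: read(P0, v1) -> 12. No state change.
Op 5: write(P1, v2, 101). refcount(pp2)=4>1 -> COPY to pp3. 4 ppages; refcounts: pp0:4 pp1:4 pp2:3 pp3:1
Op 6: write(P0, v0, 138). refcount(pp0)=4>1 -> COPY to pp4. 5 ppages; refcounts: pp0:3 pp1:4 pp2:3 pp3:1 pp4:1
P0: v1 -> pp1 = 12
P1: v1 -> pp1 = 12
P2: v1 -> pp1 = 12
P3: v1 -> pp1 = 12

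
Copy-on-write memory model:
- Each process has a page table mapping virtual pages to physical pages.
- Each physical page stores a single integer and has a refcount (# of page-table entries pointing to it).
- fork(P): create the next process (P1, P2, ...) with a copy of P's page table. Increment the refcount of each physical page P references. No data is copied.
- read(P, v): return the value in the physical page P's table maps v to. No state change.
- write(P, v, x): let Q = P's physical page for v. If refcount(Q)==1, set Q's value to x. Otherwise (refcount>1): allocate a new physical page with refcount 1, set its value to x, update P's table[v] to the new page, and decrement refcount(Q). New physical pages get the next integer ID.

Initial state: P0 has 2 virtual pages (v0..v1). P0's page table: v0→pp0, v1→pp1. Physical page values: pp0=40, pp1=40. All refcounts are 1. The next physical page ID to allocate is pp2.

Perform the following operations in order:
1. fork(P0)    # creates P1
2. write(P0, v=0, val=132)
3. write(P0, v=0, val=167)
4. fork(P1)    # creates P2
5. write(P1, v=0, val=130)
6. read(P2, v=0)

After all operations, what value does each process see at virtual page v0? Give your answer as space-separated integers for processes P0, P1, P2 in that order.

Answer: 167 130 40

Derivation:
Op 1: fork(P0) -> P1. 2 ppages; refcounts: pp0:2 pp1:2
Op 2: write(P0, v0, 132). refcount(pp0)=2>1 -> COPY to pp2. 3 ppages; refcounts: pp0:1 pp1:2 pp2:1
Op 3: write(P0, v0, 167). refcount(pp2)=1 -> write in place. 3 ppages; refcounts: pp0:1 pp1:2 pp2:1
Op 4: fork(P1) -> P2. 3 ppages; refcounts: pp0:2 pp1:3 pp2:1
Op 5: write(P1, v0, 130). refcount(pp0)=2>1 -> COPY to pp3. 4 ppages; refcounts: pp0:1 pp1:3 pp2:1 pp3:1
Op 6: read(P2, v0) -> 40. No state change.
P0: v0 -> pp2 = 167
P1: v0 -> pp3 = 130
P2: v0 -> pp0 = 40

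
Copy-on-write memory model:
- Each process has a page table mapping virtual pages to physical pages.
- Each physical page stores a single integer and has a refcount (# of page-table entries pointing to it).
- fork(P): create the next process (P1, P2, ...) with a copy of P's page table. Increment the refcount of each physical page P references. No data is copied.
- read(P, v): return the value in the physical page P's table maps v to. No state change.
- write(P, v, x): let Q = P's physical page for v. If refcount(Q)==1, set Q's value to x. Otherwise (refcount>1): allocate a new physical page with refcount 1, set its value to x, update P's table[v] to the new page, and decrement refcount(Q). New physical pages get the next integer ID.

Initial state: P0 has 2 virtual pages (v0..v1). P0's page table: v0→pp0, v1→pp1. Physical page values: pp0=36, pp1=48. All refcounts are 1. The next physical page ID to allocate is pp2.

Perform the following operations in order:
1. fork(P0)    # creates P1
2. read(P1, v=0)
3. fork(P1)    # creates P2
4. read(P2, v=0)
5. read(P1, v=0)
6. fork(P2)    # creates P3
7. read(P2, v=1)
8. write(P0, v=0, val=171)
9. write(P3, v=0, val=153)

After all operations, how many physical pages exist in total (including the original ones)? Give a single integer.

Op 1: fork(P0) -> P1. 2 ppages; refcounts: pp0:2 pp1:2
Op 2: read(P1, v0) -> 36. No state change.
Op 3: fork(P1) -> P2. 2 ppages; refcounts: pp0:3 pp1:3
Op 4: read(P2, v0) -> 36. No state change.
Op 5: read(P1, v0) -> 36. No state change.
Op 6: fork(P2) -> P3. 2 ppages; refcounts: pp0:4 pp1:4
Op 7: read(P2, v1) -> 48. No state change.
Op 8: write(P0, v0, 171). refcount(pp0)=4>1 -> COPY to pp2. 3 ppages; refcounts: pp0:3 pp1:4 pp2:1
Op 9: write(P3, v0, 153). refcount(pp0)=3>1 -> COPY to pp3. 4 ppages; refcounts: pp0:2 pp1:4 pp2:1 pp3:1

Answer: 4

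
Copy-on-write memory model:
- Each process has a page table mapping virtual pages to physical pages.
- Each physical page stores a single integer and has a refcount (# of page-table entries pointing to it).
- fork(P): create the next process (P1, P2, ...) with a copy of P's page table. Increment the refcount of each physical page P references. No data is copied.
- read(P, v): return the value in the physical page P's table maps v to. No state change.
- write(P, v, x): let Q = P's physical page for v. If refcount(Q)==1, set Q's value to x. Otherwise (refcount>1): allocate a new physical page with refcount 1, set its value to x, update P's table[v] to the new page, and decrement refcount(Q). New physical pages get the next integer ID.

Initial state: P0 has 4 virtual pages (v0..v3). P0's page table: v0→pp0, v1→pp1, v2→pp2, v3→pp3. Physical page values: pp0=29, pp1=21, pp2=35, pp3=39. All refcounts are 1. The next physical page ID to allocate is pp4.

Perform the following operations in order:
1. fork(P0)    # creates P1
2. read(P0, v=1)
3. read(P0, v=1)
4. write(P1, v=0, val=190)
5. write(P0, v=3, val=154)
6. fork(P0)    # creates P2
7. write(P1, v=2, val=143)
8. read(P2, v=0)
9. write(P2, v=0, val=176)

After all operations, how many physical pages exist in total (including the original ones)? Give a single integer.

Answer: 8

Derivation:
Op 1: fork(P0) -> P1. 4 ppages; refcounts: pp0:2 pp1:2 pp2:2 pp3:2
Op 2: read(P0, v1) -> 21. No state change.
Op 3: read(P0, v1) -> 21. No state change.
Op 4: write(P1, v0, 190). refcount(pp0)=2>1 -> COPY to pp4. 5 ppages; refcounts: pp0:1 pp1:2 pp2:2 pp3:2 pp4:1
Op 5: write(P0, v3, 154). refcount(pp3)=2>1 -> COPY to pp5. 6 ppages; refcounts: pp0:1 pp1:2 pp2:2 pp3:1 pp4:1 pp5:1
Op 6: fork(P0) -> P2. 6 ppages; refcounts: pp0:2 pp1:3 pp2:3 pp3:1 pp4:1 pp5:2
Op 7: write(P1, v2, 143). refcount(pp2)=3>1 -> COPY to pp6. 7 ppages; refcounts: pp0:2 pp1:3 pp2:2 pp3:1 pp4:1 pp5:2 pp6:1
Op 8: read(P2, v0) -> 29. No state change.
Op 9: write(P2, v0, 176). refcount(pp0)=2>1 -> COPY to pp7. 8 ppages; refcounts: pp0:1 pp1:3 pp2:2 pp3:1 pp4:1 pp5:2 pp6:1 pp7:1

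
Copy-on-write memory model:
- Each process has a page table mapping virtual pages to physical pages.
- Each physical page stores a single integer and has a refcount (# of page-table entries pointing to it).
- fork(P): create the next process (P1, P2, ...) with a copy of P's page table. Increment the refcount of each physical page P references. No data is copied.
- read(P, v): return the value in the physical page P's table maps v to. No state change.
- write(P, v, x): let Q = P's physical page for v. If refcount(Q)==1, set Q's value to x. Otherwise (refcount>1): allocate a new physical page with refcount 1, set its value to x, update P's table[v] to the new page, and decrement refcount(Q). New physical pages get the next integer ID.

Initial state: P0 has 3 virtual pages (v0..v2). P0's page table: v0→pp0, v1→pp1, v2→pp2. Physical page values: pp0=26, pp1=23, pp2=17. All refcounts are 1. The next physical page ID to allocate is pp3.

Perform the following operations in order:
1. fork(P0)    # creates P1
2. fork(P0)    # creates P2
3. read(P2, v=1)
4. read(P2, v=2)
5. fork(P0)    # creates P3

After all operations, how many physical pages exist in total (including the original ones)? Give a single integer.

Op 1: fork(P0) -> P1. 3 ppages; refcounts: pp0:2 pp1:2 pp2:2
Op 2: fork(P0) -> P2. 3 ppages; refcounts: pp0:3 pp1:3 pp2:3
Op 3: read(P2, v1) -> 23. No state change.
Op 4: read(P2, v2) -> 17. No state change.
Op 5: fork(P0) -> P3. 3 ppages; refcounts: pp0:4 pp1:4 pp2:4

Answer: 3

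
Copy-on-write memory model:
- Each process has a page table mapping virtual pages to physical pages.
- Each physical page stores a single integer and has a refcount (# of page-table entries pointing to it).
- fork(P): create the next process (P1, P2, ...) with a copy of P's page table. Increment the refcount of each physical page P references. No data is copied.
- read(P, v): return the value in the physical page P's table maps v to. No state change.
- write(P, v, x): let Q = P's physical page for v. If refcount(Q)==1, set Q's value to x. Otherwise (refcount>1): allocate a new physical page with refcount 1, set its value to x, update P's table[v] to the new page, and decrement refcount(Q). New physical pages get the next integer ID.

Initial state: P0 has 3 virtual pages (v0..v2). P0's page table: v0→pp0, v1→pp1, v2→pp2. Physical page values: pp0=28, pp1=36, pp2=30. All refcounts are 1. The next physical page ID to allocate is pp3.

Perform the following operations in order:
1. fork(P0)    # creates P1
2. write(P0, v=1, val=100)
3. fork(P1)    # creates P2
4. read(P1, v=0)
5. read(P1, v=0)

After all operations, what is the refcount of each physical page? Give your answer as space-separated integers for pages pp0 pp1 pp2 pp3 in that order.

Op 1: fork(P0) -> P1. 3 ppages; refcounts: pp0:2 pp1:2 pp2:2
Op 2: write(P0, v1, 100). refcount(pp1)=2>1 -> COPY to pp3. 4 ppages; refcounts: pp0:2 pp1:1 pp2:2 pp3:1
Op 3: fork(P1) -> P2. 4 ppages; refcounts: pp0:3 pp1:2 pp2:3 pp3:1
Op 4: read(P1, v0) -> 28. No state change.
Op 5: read(P1, v0) -> 28. No state change.

Answer: 3 2 3 1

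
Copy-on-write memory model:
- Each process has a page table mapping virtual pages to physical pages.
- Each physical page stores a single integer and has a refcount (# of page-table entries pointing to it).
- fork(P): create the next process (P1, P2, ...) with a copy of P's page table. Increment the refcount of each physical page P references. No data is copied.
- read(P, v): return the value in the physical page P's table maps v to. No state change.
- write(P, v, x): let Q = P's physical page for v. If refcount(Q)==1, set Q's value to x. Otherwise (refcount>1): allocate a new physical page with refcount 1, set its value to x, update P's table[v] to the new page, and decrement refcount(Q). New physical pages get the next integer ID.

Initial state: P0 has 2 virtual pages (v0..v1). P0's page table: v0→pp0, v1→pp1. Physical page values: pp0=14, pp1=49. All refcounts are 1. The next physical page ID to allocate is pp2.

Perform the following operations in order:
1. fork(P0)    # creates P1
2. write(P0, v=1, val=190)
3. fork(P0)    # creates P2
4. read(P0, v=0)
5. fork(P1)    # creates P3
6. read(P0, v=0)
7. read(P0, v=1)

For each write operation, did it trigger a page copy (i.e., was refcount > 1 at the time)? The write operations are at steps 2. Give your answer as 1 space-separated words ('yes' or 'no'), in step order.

Op 1: fork(P0) -> P1. 2 ppages; refcounts: pp0:2 pp1:2
Op 2: write(P0, v1, 190). refcount(pp1)=2>1 -> COPY to pp2. 3 ppages; refcounts: pp0:2 pp1:1 pp2:1
Op 3: fork(P0) -> P2. 3 ppages; refcounts: pp0:3 pp1:1 pp2:2
Op 4: read(P0, v0) -> 14. No state change.
Op 5: fork(P1) -> P3. 3 ppages; refcounts: pp0:4 pp1:2 pp2:2
Op 6: read(P0, v0) -> 14. No state change.
Op 7: read(P0, v1) -> 190. No state change.

yes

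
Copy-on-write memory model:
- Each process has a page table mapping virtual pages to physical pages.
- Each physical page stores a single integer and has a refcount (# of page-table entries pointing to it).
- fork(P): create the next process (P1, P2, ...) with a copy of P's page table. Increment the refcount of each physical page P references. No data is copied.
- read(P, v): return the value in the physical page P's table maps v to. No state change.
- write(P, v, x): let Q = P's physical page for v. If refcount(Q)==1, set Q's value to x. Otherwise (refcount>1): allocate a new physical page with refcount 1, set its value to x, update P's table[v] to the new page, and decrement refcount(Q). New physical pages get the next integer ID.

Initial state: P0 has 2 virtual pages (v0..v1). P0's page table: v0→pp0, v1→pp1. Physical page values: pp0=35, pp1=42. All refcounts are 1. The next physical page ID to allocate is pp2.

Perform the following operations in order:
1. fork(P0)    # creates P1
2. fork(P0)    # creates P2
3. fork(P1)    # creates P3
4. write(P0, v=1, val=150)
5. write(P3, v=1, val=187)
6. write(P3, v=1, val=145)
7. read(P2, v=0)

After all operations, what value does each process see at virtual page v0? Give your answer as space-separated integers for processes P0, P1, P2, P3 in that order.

Answer: 35 35 35 35

Derivation:
Op 1: fork(P0) -> P1. 2 ppages; refcounts: pp0:2 pp1:2
Op 2: fork(P0) -> P2. 2 ppages; refcounts: pp0:3 pp1:3
Op 3: fork(P1) -> P3. 2 ppages; refcounts: pp0:4 pp1:4
Op 4: write(P0, v1, 150). refcount(pp1)=4>1 -> COPY to pp2. 3 ppages; refcounts: pp0:4 pp1:3 pp2:1
Op 5: write(P3, v1, 187). refcount(pp1)=3>1 -> COPY to pp3. 4 ppages; refcounts: pp0:4 pp1:2 pp2:1 pp3:1
Op 6: write(P3, v1, 145). refcount(pp3)=1 -> write in place. 4 ppages; refcounts: pp0:4 pp1:2 pp2:1 pp3:1
Op 7: read(P2, v0) -> 35. No state change.
P0: v0 -> pp0 = 35
P1: v0 -> pp0 = 35
P2: v0 -> pp0 = 35
P3: v0 -> pp0 = 35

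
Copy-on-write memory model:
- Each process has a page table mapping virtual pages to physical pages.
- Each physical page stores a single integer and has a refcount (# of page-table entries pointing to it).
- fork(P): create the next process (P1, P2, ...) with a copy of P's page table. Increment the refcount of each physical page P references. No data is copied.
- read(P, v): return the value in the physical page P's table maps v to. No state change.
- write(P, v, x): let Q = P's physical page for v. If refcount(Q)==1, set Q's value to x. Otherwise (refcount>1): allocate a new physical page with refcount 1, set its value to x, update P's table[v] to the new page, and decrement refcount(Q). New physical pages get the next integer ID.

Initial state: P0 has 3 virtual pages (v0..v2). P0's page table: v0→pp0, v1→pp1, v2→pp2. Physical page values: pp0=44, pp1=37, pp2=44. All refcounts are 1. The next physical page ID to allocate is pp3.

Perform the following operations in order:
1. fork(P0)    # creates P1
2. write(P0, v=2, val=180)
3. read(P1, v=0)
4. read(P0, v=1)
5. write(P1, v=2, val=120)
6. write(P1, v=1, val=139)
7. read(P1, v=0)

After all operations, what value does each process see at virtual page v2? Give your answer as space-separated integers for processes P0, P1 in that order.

Op 1: fork(P0) -> P1. 3 ppages; refcounts: pp0:2 pp1:2 pp2:2
Op 2: write(P0, v2, 180). refcount(pp2)=2>1 -> COPY to pp3. 4 ppages; refcounts: pp0:2 pp1:2 pp2:1 pp3:1
Op 3: read(P1, v0) -> 44. No state change.
Op 4: read(P0, v1) -> 37. No state change.
Op 5: write(P1, v2, 120). refcount(pp2)=1 -> write in place. 4 ppages; refcounts: pp0:2 pp1:2 pp2:1 pp3:1
Op 6: write(P1, v1, 139). refcount(pp1)=2>1 -> COPY to pp4. 5 ppages; refcounts: pp0:2 pp1:1 pp2:1 pp3:1 pp4:1
Op 7: read(P1, v0) -> 44. No state change.
P0: v2 -> pp3 = 180
P1: v2 -> pp2 = 120

Answer: 180 120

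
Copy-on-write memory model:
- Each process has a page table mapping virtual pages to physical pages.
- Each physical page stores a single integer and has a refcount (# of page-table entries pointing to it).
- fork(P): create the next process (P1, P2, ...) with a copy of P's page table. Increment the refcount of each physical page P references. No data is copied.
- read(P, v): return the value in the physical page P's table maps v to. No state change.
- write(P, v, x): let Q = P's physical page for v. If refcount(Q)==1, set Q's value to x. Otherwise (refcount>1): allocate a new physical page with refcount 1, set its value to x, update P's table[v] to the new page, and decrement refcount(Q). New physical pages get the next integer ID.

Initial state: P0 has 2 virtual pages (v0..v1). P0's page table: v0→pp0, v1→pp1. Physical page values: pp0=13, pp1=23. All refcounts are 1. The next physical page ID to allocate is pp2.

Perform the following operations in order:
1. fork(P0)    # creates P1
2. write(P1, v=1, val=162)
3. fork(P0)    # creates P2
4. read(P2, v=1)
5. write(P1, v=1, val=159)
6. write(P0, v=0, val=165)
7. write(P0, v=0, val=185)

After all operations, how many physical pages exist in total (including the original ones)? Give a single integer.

Op 1: fork(P0) -> P1. 2 ppages; refcounts: pp0:2 pp1:2
Op 2: write(P1, v1, 162). refcount(pp1)=2>1 -> COPY to pp2. 3 ppages; refcounts: pp0:2 pp1:1 pp2:1
Op 3: fork(P0) -> P2. 3 ppages; refcounts: pp0:3 pp1:2 pp2:1
Op 4: read(P2, v1) -> 23. No state change.
Op 5: write(P1, v1, 159). refcount(pp2)=1 -> write in place. 3 ppages; refcounts: pp0:3 pp1:2 pp2:1
Op 6: write(P0, v0, 165). refcount(pp0)=3>1 -> COPY to pp3. 4 ppages; refcounts: pp0:2 pp1:2 pp2:1 pp3:1
Op 7: write(P0, v0, 185). refcount(pp3)=1 -> write in place. 4 ppages; refcounts: pp0:2 pp1:2 pp2:1 pp3:1

Answer: 4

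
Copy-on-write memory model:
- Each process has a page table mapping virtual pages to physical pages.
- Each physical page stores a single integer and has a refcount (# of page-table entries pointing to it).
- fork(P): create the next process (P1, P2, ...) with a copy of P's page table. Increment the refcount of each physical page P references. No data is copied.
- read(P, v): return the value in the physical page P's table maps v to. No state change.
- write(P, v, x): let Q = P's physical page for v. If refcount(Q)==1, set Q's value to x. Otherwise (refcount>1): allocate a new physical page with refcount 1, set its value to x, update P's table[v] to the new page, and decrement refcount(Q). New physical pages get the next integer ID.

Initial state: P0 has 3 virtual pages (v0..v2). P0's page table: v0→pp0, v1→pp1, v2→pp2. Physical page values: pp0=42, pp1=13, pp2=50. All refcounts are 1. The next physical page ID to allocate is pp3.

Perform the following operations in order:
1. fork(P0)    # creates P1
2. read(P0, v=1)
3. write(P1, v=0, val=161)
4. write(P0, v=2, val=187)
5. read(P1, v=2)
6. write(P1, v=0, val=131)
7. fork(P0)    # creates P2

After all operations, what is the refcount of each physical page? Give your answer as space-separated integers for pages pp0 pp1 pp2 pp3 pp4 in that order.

Op 1: fork(P0) -> P1. 3 ppages; refcounts: pp0:2 pp1:2 pp2:2
Op 2: read(P0, v1) -> 13. No state change.
Op 3: write(P1, v0, 161). refcount(pp0)=2>1 -> COPY to pp3. 4 ppages; refcounts: pp0:1 pp1:2 pp2:2 pp3:1
Op 4: write(P0, v2, 187). refcount(pp2)=2>1 -> COPY to pp4. 5 ppages; refcounts: pp0:1 pp1:2 pp2:1 pp3:1 pp4:1
Op 5: read(P1, v2) -> 50. No state change.
Op 6: write(P1, v0, 131). refcount(pp3)=1 -> write in place. 5 ppages; refcounts: pp0:1 pp1:2 pp2:1 pp3:1 pp4:1
Op 7: fork(P0) -> P2. 5 ppages; refcounts: pp0:2 pp1:3 pp2:1 pp3:1 pp4:2

Answer: 2 3 1 1 2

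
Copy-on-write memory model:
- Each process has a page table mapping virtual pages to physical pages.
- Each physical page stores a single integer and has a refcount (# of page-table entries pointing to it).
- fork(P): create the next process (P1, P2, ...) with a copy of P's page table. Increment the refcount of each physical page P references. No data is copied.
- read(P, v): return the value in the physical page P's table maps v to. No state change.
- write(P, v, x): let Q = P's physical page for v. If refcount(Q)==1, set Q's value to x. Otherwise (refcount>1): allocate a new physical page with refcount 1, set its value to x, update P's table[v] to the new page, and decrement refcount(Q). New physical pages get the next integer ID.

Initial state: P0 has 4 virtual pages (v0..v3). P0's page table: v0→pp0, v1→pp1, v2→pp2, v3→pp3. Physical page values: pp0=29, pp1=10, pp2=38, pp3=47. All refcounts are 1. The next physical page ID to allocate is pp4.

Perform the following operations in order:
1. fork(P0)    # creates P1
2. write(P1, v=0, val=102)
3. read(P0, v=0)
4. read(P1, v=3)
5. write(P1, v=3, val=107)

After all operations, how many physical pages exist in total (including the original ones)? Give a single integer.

Op 1: fork(P0) -> P1. 4 ppages; refcounts: pp0:2 pp1:2 pp2:2 pp3:2
Op 2: write(P1, v0, 102). refcount(pp0)=2>1 -> COPY to pp4. 5 ppages; refcounts: pp0:1 pp1:2 pp2:2 pp3:2 pp4:1
Op 3: read(P0, v0) -> 29. No state change.
Op 4: read(P1, v3) -> 47. No state change.
Op 5: write(P1, v3, 107). refcount(pp3)=2>1 -> COPY to pp5. 6 ppages; refcounts: pp0:1 pp1:2 pp2:2 pp3:1 pp4:1 pp5:1

Answer: 6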